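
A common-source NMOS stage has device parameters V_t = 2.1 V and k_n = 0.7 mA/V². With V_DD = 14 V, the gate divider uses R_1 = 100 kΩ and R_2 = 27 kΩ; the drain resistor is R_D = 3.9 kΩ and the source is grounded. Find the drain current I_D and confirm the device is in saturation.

V_G = V_DD·R_2/(R_1+R_2) = 14×27/127 = 2.98 V. With the source grounded, V_GS = V_G = 2.98 V.
Assume saturation: I_D = (k_n/2)(V_GS − V_t)² = (0.7/2)×(2.98 − 2.1)² = 0.35×0.876² = 0.269 mA.
V_DS = V_DD − I_D·R_D = 14 − 0.269×3.9 = 13 V.
Saturation requires V_DS ≥ V_GS − V_t = 0.876 V; 13 ≥ 0.876 ✓.

I_D ≈ 0.27 mA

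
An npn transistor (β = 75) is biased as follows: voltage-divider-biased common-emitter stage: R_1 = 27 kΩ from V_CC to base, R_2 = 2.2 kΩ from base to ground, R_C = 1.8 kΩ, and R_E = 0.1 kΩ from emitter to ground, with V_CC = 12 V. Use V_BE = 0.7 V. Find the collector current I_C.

Thevenize the base divider: V_Th = V_CC·R_2/(R_1+R_2) = 12×2.2/29.2 = 0.904 V, R_Th = R_1‖R_2 = 2.03 kΩ.
Base-emitter loop: V_Th = I_B·R_Th + V_BE + (β+1)I_B·R_E, so I_B = (0.904 − 0.7) / (2.03 + 76×0.1) = 0.0212 mA.
I_C = β·I_B = 75×0.0212 = 1.59 mA, and I_E = (β+1)I_B = 1.61 mA.
V_CE = V_CC − I_C·R_C − I_E·R_E = 12 − 1.59×1.8 − 1.61×0.1 = 8.98 V.
V_CE = 8.98 V > 0.2 V confirms active-region operation.

I_C ≈ 1.6 mA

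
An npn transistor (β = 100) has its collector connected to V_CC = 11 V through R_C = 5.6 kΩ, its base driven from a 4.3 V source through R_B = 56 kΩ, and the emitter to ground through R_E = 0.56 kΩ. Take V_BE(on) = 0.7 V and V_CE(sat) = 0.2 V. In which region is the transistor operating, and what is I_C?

Assume active: I_B = (4.3 − 0.7)/(56 + 101×0.56) = 0.032 mA, I_C = β·I_B = 3.2 mA.
Then V_CE = 11 − 3.2×5.6 − 3.23×0.56 = -8.72 V < 0.2 V — the active assumption fails.
Re-solve with V_CE = 0.2 V. KCL at the emitter: V_E/R_E = (V_BB−0.7−V_E)/R_B + (V_CC−0.2−V_E)/R_C, giving V_E = 1.01 V.
I_C = (V_CC − 0.2 − V_E)/R_C = (10.8 − 1.01)/5.6 = 1.75 mA.
Check: I_B = (3.6 − 1.01)/56 = 0.0463 mA, and β·I_B = 4.63 mA > I_C, confirming saturation.

saturation; I_C ≈ 1.7 mA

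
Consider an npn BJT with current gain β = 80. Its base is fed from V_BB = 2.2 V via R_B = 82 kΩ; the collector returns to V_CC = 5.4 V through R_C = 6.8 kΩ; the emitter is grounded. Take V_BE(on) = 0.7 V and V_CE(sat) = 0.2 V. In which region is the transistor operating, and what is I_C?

saturation; I_C ≈ 0.76 mA

Assume active: I_B = (2.2 − 0.7)/82 = 0.0183 mA, giving I_C = β·I_B = 1.46 mA.
But then V_CE = 5.4 − 1.46×6.8 = -4.55 V < V_CE(sat) = 0.2 V — impossible in the active region.
So the transistor is saturated. With V_CE = 0.2 V, I_C = (V_CC − 0.2)/R_C = 5.2/6.8 = 0.765 mA.
Check: β·I_B = 1.46 mA > I_C = 0.765 mA, confirming saturation.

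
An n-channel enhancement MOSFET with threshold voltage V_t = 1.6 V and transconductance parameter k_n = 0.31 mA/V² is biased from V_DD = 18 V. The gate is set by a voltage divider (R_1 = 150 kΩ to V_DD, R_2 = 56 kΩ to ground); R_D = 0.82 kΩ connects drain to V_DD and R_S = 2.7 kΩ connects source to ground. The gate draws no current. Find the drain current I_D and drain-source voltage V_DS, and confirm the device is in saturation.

I_D ≈ 0.53 mA, V_DS ≈ 16 V

V_G = V_DD·R_2/(R_1+R_2) = 18×56/206 = 4.89 V.
Assume saturation: I_D = (k_n/2)(V_GS − V_t)² with V_GS = V_G − I_D·R_S = 4.89 − 2.7·I_D.
Substituting gives 1.13·I_D² − 3.76·I_D + 1.68 = 0, with roots I_D = 0.533 or 2.79 mA.
The root I_D = 2.79 mA gives V_GS = -2.64 V ≤ V_t, so take I_D = 0.533 mA.
Then V_GS = 3.45 V and V_DS = V_DD − I_D(R_D+R_S) = 18 − 0.533×3.52 = 16.1 V.
Saturation requires V_DS ≥ V_GS − V_t = 1.85 V; 16.1 ≥ 1.85 ✓.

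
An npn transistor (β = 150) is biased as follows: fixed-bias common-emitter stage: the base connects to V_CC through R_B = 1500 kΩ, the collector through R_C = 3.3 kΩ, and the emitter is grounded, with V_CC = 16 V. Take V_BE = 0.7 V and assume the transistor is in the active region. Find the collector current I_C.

I_C ≈ 1.5 mA

Base loop: V_CC = I_B·R_B + V_BE, so I_B = (16 − 0.7)/1500 kΩ = 0.0102 mA.
In the active region I_C = β·I_B = 150 × 0.0102 = 1.53 mA.
Collector loop: V_CE = V_CC − I_C·R_C = 16 − 1.53×3.3 = 11 V.
Since V_CE = 11 V > V_CE(sat) ≈ 0.2 V, the transistor is in the active region as assumed.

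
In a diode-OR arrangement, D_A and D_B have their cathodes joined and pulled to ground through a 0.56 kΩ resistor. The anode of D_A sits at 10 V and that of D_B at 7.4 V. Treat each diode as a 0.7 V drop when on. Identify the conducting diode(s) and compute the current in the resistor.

Assume both conduct. Then node N would need to be at both 10−0.7 = 9.3 V and 7.4−0.7 = 6.7 V, which is impossible.
Assume only D_A conducts: V_N = 10 − 0.7 = 9.3 V, so I_R = 9.3/0.56 = 16.6 mA.
Check D_B: its anode-to-cathode voltage is 7.4 − 9.3 = -1.9 V < 0.7 V, so it is off. The assumption is consistent.

Only D_A conducts; I_R ≈ 17 mA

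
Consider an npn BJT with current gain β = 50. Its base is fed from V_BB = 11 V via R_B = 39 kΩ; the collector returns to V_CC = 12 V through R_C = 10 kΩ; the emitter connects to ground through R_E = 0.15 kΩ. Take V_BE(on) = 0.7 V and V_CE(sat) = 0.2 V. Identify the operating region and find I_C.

saturation; I_C ≈ 1.2 mA

Assume active: I_B = (11 − 0.7)/(39 + 51×0.15) = 0.221 mA, I_C = β·I_B = 11 mA.
Then V_CE = 12 − 11×10 − 11.3×0.15 = -100 V < 0.2 V — the active assumption fails.
Re-solve with V_CE = 0.2 V. KCL at the emitter: V_E/R_E = (V_BB−0.7−V_E)/R_B + (V_CC−0.2−V_E)/R_C, giving V_E = 0.213 V.
I_C = (V_CC − 0.2 − V_E)/R_C = (11.8 − 0.213)/10 = 1.16 mA.
Check: I_B = (10.3 − 0.213)/39 = 0.259 mA, and β·I_B = 12.9 mA > I_C, confirming saturation.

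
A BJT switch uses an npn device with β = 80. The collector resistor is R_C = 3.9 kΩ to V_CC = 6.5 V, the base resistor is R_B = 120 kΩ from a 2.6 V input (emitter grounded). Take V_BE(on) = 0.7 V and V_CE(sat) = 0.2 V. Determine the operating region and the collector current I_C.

Assume active. Base-emitter loop: I_B = (V_BB − V_BE)/R_B = (2.6 − 0.7)/120 = 0.0158 mA.
I_C = β·I_B = 80×0.0158 = 1.27 mA.
V_CE = V_CC − I_C·R_C = 6.5 − 1.27×3.9 = 1.56 V > V_CE(sat), so the active-region assumption holds.

active; I_C ≈ 1.3 mA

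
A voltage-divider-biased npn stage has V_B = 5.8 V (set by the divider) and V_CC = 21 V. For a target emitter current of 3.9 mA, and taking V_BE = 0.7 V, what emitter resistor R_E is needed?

R_E ≈ 1.3 kΩ

V_E = V_B − V_BE = 5.8 − 0.7 = 5.1 V.
R_E = V_E / I_E = 5.1 / 3.9 = 1.31 kΩ.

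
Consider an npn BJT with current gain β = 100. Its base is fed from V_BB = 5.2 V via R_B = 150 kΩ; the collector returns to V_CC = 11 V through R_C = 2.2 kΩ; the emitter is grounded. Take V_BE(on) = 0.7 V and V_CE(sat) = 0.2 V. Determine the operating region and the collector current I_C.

active; I_C ≈ 3 mA

Assume active. Base-emitter loop: I_B = (V_BB − V_BE)/R_B = (5.2 − 0.7)/150 = 0.03 mA.
I_C = β·I_B = 100×0.03 = 3 mA.
V_CE = V_CC − I_C·R_C = 11 − 3×2.2 = 4.4 V > V_CE(sat), so the active-region assumption holds.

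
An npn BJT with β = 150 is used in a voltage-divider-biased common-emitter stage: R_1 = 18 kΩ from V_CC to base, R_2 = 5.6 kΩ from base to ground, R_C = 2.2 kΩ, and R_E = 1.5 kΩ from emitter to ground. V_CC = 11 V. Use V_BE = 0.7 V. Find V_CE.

V_CE ≈ 6.4 V

Thevenize the base divider: V_Th = V_CC·R_2/(R_1+R_2) = 11×5.6/23.6 = 2.61 V, R_Th = R_1‖R_2 = 4.27 kΩ.
Base-emitter loop: V_Th = I_B·R_Th + V_BE + (β+1)I_B·R_E, so I_B = (2.61 − 0.7) / (4.27 + 151×1.5) = 0.00828 mA.
I_C = β·I_B = 150×0.00828 = 1.24 mA, and I_E = (β+1)I_B = 1.25 mA.
V_CE = V_CC − I_C·R_C − I_E·R_E = 11 − 1.24×2.2 − 1.25×1.5 = 6.39 V.
V_CE = 6.39 V > 0.2 V confirms active-region operation.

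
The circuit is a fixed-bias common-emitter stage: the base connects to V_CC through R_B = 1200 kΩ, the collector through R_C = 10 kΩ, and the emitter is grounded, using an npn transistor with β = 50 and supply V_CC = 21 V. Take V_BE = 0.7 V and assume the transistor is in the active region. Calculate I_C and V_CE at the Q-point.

Base loop: V_CC = I_B·R_B + V_BE, so I_B = (21 − 0.7)/1200 kΩ = 0.0169 mA.
In the active region I_C = β·I_B = 50 × 0.0169 = 0.846 mA.
Collector loop: V_CE = V_CC − I_C·R_C = 21 − 0.846×10 = 12.5 V.
Since V_CE = 12.5 V > V_CE(sat) ≈ 0.2 V, the transistor is in the active region as assumed.

I_C ≈ 0.85 mA, V_CE ≈ 13 V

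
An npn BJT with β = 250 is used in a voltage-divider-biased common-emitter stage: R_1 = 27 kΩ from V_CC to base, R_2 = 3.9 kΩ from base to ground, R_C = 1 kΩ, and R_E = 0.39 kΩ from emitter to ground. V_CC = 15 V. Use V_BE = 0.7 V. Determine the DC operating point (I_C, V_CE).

Thevenize the base divider: V_Th = V_CC·R_2/(R_1+R_2) = 15×3.9/30.9 = 1.89 V, R_Th = R_1‖R_2 = 3.41 kΩ.
Base-emitter loop: V_Th = I_B·R_Th + V_BE + (β+1)I_B·R_E, so I_B = (1.89 − 0.7) / (3.41 + 251×0.39) = 0.0118 mA.
I_C = β·I_B = 250×0.0118 = 2.94 mA, and I_E = (β+1)I_B = 2.96 mA.
V_CE = V_CC − I_C·R_C − I_E·R_E = 15 − 2.94×1 − 2.96×0.39 = 10.9 V.
V_CE = 10.9 V > 0.2 V confirms active-region operation.

I_C ≈ 2.9 mA, V_CE ≈ 11 V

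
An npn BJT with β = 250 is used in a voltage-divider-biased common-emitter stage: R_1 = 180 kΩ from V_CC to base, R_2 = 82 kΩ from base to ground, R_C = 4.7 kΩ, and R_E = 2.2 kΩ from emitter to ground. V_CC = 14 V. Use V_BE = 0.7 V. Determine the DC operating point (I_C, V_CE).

Thevenize the base divider: V_Th = V_CC·R_2/(R_1+R_2) = 14×82/262 = 4.38 V, R_Th = R_1‖R_2 = 56.3 kΩ.
Base-emitter loop: V_Th = I_B·R_Th + V_BE + (β+1)I_B·R_E, so I_B = (4.38 − 0.7) / (56.3 + 251×2.2) = 0.00605 mA.
I_C = β·I_B = 250×0.00605 = 1.51 mA, and I_E = (β+1)I_B = 1.52 mA.
V_CE = V_CC − I_C·R_C − I_E·R_E = 14 − 1.51×4.7 − 1.52×2.2 = 3.55 V.
V_CE = 3.55 V > 0.2 V confirms active-region operation.

I_C ≈ 1.5 mA, V_CE ≈ 3.6 V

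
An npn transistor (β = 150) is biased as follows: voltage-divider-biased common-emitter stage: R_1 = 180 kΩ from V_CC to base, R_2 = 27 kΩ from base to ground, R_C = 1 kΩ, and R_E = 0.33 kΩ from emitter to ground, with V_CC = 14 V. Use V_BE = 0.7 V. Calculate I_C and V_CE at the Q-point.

Thevenize the base divider: V_Th = V_CC·R_2/(R_1+R_2) = 14×27/207 = 1.83 V, R_Th = R_1‖R_2 = 23.5 kΩ.
Base-emitter loop: V_Th = I_B·R_Th + V_BE + (β+1)I_B·R_E, so I_B = (1.83 − 0.7) / (23.5 + 151×0.33) = 0.0154 mA.
I_C = β·I_B = 150×0.0154 = 2.3 mA, and I_E = (β+1)I_B = 2.32 mA.
V_CE = V_CC − I_C·R_C − I_E·R_E = 14 − 2.3×1 − 2.32×0.33 = 10.9 V.
V_CE = 10.9 V > 0.2 V confirms active-region operation.

I_C ≈ 2.3 mA, V_CE ≈ 11 V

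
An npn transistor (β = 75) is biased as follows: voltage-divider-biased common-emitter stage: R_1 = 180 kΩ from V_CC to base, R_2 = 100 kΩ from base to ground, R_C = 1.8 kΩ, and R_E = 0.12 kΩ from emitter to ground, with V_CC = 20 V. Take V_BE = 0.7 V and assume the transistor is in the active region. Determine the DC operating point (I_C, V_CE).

Thevenize the base divider: V_Th = V_CC·R_2/(R_1+R_2) = 20×100/280 = 7.14 V, R_Th = R_1‖R_2 = 64.3 kΩ.
Base-emitter loop: V_Th = I_B·R_Th + V_BE + (β+1)I_B·R_E, so I_B = (7.14 − 0.7) / (64.3 + 76×0.12) = 0.0878 mA.
I_C = β·I_B = 75×0.0878 = 6.58 mA, and I_E = (β+1)I_B = 6.67 mA.
V_CE = V_CC − I_C·R_C − I_E·R_E = 20 − 6.58×1.8 − 6.67×0.12 = 7.35 V.
V_CE = 7.35 V > 0.2 V confirms active-region operation.

I_C ≈ 6.6 mA, V_CE ≈ 7.4 V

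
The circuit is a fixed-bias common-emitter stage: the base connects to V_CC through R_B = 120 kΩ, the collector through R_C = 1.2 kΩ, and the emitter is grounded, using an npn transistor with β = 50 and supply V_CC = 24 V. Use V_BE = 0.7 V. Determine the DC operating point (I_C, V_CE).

I_C ≈ 9.7 mA, V_CE ≈ 12 V

Base loop: V_CC = I_B·R_B + V_BE, so I_B = (24 − 0.7)/120 kΩ = 0.194 mA.
In the active region I_C = β·I_B = 50 × 0.194 = 9.71 mA.
Collector loop: V_CE = V_CC − I_C·R_C = 24 − 9.71×1.2 = 12.3 V.
Since V_CE = 12.3 V > V_CE(sat) ≈ 0.2 V, the transistor is in the active region as assumed.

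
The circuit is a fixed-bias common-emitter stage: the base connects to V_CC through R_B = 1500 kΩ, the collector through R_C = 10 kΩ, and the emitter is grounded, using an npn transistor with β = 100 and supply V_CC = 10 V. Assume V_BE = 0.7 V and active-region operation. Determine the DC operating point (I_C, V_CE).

Base loop: V_CC = I_B·R_B + V_BE, so I_B = (10 − 0.7)/1500 kΩ = 0.0062 mA.
In the active region I_C = β·I_B = 100 × 0.0062 = 0.62 mA.
Collector loop: V_CE = V_CC − I_C·R_C = 10 − 0.62×10 = 3.8 V.
Since V_CE = 3.8 V > V_CE(sat) ≈ 0.2 V, the transistor is in the active region as assumed.

I_C ≈ 0.62 mA, V_CE ≈ 3.8 V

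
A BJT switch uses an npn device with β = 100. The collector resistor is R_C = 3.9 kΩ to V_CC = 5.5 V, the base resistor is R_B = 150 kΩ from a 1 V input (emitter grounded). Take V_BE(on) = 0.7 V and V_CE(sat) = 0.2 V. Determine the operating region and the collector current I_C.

active; I_C ≈ 0.2 mA

Assume active. Base-emitter loop: I_B = (V_BB − V_BE)/R_B = (1 − 0.7)/150 = 0.002 mA.
I_C = β·I_B = 100×0.002 = 0.2 mA.
V_CE = V_CC − I_C·R_C = 5.5 − 0.2×3.9 = 4.72 V > V_CE(sat), so the active-region assumption holds.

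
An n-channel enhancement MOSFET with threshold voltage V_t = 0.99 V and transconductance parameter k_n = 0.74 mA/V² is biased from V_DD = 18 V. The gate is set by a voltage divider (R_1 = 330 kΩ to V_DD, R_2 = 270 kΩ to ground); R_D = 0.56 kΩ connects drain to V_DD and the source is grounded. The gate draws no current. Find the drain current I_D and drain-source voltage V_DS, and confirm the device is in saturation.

V_G = V_DD·R_2/(R_1+R_2) = 18×270/600 = 8.1 V. With the source grounded, V_GS = V_G = 8.1 V.
Assume saturation: I_D = (k_n/2)(V_GS − V_t)² = (0.74/2)×(8.1 − 0.99)² = 0.37×7.11² = 18.7 mA.
V_DS = V_DD − I_D·R_D = 18 − 18.7×0.56 = 7.53 V.
Saturation requires V_DS ≥ V_GS − V_t = 7.11 V; 7.53 ≥ 7.11 ✓.

I_D ≈ 19 mA, V_DS ≈ 7.5 V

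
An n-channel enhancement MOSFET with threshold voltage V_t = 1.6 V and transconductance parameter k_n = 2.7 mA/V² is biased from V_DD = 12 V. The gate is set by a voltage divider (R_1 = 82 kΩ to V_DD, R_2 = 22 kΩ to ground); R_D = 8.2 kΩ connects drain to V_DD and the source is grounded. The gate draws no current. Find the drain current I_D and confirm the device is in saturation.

V_G = V_DD·R_2/(R_1+R_2) = 12×22/104 = 2.54 V. With the source grounded, V_GS = V_G = 2.54 V.
Assume saturation: I_D = (k_n/2)(V_GS − V_t)² = (2.7/2)×(2.54 − 1.6)² = 1.35×0.938² = 1.19 mA.
V_DS = V_DD − I_D·R_D = 12 − 1.19×8.2 = 2.25 V.
Saturation requires V_DS ≥ V_GS − V_t = 0.938 V; 2.25 ≥ 0.938 ✓.

I_D ≈ 1.2 mA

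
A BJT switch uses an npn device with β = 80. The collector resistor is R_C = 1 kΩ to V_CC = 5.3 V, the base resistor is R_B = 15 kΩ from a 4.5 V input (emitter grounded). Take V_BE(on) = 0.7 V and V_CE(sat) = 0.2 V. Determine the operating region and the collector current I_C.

saturation; I_C ≈ 5.1 mA

Assume active: I_B = (4.5 − 0.7)/15 = 0.253 mA, giving I_C = β·I_B = 20.3 mA.
But then V_CE = 5.3 − 20.3×1 = -15 V < V_CE(sat) = 0.2 V — impossible in the active region.
So the transistor is saturated. With V_CE = 0.2 V, I_C = (V_CC − 0.2)/R_C = 5.1/1 = 5.1 mA.
Check: β·I_B = 20.3 mA > I_C = 5.1 mA, confirming saturation.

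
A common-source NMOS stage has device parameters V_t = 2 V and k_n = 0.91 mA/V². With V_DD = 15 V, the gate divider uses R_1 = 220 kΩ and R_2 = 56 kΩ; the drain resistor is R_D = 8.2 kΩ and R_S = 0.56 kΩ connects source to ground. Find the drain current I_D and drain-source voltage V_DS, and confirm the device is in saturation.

V_G = V_DD·R_2/(R_1+R_2) = 15×56/276 = 3.04 V.
Assume saturation: I_D = (k_n/2)(V_GS − V_t)² with V_GS = V_G − I_D·R_S = 3.04 − 0.56·I_D.
Substituting gives 0.143·I_D² − 1.53·I_D + 0.495 = 0, with roots I_D = 0.334 or 10.4 mA.
The root I_D = 10.4 mA gives V_GS = -2.78 V ≤ V_t, so take I_D = 0.334 mA.
Then V_GS = 2.86 V and V_DS = V_DD − I_D(R_D+R_S) = 15 − 0.334×8.76 = 12.1 V.
Saturation requires V_DS ≥ V_GS − V_t = 0.857 V; 12.1 ≥ 0.857 ✓.

I_D ≈ 0.33 mA, V_DS ≈ 12 V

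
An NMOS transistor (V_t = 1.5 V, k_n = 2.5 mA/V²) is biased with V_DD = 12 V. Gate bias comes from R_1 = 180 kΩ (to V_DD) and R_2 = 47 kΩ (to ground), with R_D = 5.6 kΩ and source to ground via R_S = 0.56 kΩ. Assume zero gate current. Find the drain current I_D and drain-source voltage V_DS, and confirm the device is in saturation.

I_D ≈ 0.56 mA, V_DS ≈ 8.5 V

V_G = V_DD·R_2/(R_1+R_2) = 12×47/227 = 2.48 V.
Assume saturation: I_D = (k_n/2)(V_GS − V_t)² with V_GS = V_G − I_D·R_S = 2.48 − 0.56·I_D.
Substituting gives 0.392·I_D² − 2.38·I_D + 1.21 = 0, with roots I_D = 0.561 or 5.51 mA.
The root I_D = 5.51 mA gives V_GS = -0.599 V ≤ V_t, so take I_D = 0.561 mA.
Then V_GS = 2.17 V and V_DS = V_DD − I_D(R_D+R_S) = 12 − 0.561×6.16 = 8.54 V.
Saturation requires V_DS ≥ V_GS − V_t = 0.67 V; 8.54 ≥ 0.67 ✓.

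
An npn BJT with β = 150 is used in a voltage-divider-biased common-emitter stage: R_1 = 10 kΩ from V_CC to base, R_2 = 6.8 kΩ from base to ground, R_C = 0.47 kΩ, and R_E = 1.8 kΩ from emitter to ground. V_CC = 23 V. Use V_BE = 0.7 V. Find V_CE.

Thevenize the base divider: V_Th = V_CC·R_2/(R_1+R_2) = 23×6.8/16.8 = 9.31 V, R_Th = R_1‖R_2 = 4.05 kΩ.
Base-emitter loop: V_Th = I_B·R_Th + V_BE + (β+1)I_B·R_E, so I_B = (9.31 − 0.7) / (4.05 + 151×1.8) = 0.0312 mA.
I_C = β·I_B = 150×0.0312 = 4.68 mA, and I_E = (β+1)I_B = 4.71 mA.
V_CE = V_CC − I_C·R_C − I_E·R_E = 23 − 4.68×0.47 − 4.71×1.8 = 12.3 V.
V_CE = 12.3 V > 0.2 V confirms active-region operation.

V_CE ≈ 12 V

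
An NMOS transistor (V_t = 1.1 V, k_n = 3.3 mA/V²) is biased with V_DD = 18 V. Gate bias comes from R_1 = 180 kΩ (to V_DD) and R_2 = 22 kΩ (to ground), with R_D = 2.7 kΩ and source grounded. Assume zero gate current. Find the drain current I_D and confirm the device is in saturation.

V_G = V_DD·R_2/(R_1+R_2) = 18×22/202 = 1.96 V. With the source grounded, V_GS = V_G = 1.96 V.
Assume saturation: I_D = (k_n/2)(V_GS − V_t)² = (3.3/2)×(1.96 − 1.1)² = 1.65×0.86² = 1.22 mA.
V_DS = V_DD − I_D·R_D = 18 − 1.22×2.7 = 14.7 V.
Saturation requires V_DS ≥ V_GS − V_t = 0.86 V; 14.7 ≥ 0.86 ✓.

I_D ≈ 1.2 mA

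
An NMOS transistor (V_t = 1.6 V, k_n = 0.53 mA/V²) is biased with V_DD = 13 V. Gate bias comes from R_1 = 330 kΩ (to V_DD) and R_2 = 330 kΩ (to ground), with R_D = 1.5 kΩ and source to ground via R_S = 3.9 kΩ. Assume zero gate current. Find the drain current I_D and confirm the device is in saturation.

V_G = V_DD·R_2/(R_1+R_2) = 13×330/660 = 6.5 V.
Assume saturation: I_D = (k_n/2)(V_GS − V_t)² with V_GS = V_G − I_D·R_S = 6.5 − 3.9·I_D.
Substituting gives 4.03·I_D² − 11.1·I_D + 6.36 = 0, with roots I_D = 0.809 or 1.95 mA.
The root I_D = 1.95 mA gives V_GS = -1.11 V ≤ V_t, so take I_D = 0.809 mA.
Then V_GS = 3.35 V and V_DS = V_DD − I_D(R_D+R_S) = 13 − 0.809×5.4 = 8.63 V.
Saturation requires V_DS ≥ V_GS − V_t = 1.75 V; 8.63 ≥ 1.75 ✓.

I_D ≈ 0.81 mA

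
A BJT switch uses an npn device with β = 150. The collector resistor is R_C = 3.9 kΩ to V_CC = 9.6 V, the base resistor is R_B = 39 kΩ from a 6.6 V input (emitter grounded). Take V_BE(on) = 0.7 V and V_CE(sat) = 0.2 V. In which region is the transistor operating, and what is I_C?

saturation; I_C ≈ 2.4 mA

Assume active: I_B = (6.6 − 0.7)/39 = 0.151 mA, giving I_C = β·I_B = 22.7 mA.
But then V_CE = 9.6 − 22.7×3.9 = -78.9 V < V_CE(sat) = 0.2 V — impossible in the active region.
So the transistor is saturated. With V_CE = 0.2 V, I_C = (V_CC − 0.2)/R_C = 9.4/3.9 = 2.41 mA.
Check: β·I_B = 22.7 mA > I_C = 2.41 mA, confirming saturation.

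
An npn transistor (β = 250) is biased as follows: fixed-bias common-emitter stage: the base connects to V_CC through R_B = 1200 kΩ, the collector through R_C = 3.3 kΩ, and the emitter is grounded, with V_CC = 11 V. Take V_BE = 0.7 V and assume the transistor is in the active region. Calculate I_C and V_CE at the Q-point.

I_C ≈ 2.1 mA, V_CE ≈ 3.9 V

Base loop: V_CC = I_B·R_B + V_BE, so I_B = (11 − 0.7)/1200 kΩ = 0.00858 mA.
In the active region I_C = β·I_B = 250 × 0.00858 = 2.15 mA.
Collector loop: V_CE = V_CC − I_C·R_C = 11 − 2.15×3.3 = 3.92 V.
Since V_CE = 3.92 V > V_CE(sat) ≈ 0.2 V, the transistor is in the active region as assumed.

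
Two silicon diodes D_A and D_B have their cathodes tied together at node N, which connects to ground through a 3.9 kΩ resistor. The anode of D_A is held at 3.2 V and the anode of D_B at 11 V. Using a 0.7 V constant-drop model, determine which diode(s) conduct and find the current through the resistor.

Assume both conduct. Then node N would need to be at both 3.2−0.7 = 2.5 V and 11−0.7 = 10.3 V, which is impossible.
Assume only D_B conducts: V_N = 11 − 0.7 = 10.3 V, so I_R = 10.3/3.9 = 2.64 mA.
Check D_A: its anode-to-cathode voltage is 3.2 − 10.3 = -7.1 V < 0.7 V, so it is off. The assumption is consistent.

Only D_B conducts; I_R ≈ 2.6 mA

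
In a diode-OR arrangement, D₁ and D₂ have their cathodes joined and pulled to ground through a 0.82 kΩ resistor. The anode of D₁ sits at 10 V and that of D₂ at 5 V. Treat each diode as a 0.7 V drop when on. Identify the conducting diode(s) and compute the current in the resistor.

Assume both conduct. Then node N would need to be at both 10−0.7 = 9.3 V and 5−0.7 = 4.3 V, which is impossible.
Assume only D₁ conducts: V_N = 10 − 0.7 = 9.3 V, so I_R = 9.3/0.82 = 11.3 mA.
Check D₂: its anode-to-cathode voltage is 5 − 9.3 = -4.3 V < 0.7 V, so it is off. The assumption is consistent.

Only D₁ conducts; I_R ≈ 11 mA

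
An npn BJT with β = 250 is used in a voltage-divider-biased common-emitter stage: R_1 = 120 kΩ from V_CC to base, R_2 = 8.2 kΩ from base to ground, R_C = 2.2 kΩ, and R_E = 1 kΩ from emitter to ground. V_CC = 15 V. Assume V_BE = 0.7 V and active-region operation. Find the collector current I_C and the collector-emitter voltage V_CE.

Thevenize the base divider: V_Th = V_CC·R_2/(R_1+R_2) = 15×8.2/128 = 0.959 V, R_Th = R_1‖R_2 = 7.68 kΩ.
Base-emitter loop: V_Th = I_B·R_Th + V_BE + (β+1)I_B·R_E, so I_B = (0.959 − 0.7) / (7.68 + 251×1) = 0.001 mA.
I_C = β·I_B = 250×0.001 = 0.251 mA, and I_E = (β+1)I_B = 0.252 mA.
V_CE = V_CC − I_C·R_C − I_E·R_E = 15 − 0.251×2.2 − 0.252×1 = 14.2 V.
V_CE = 14.2 V > 0.2 V confirms active-region operation.

I_C ≈ 0.25 mA, V_CE ≈ 14 V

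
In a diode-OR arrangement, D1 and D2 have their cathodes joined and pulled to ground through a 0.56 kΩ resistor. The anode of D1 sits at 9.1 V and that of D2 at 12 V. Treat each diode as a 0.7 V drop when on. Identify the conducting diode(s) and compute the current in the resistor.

Only D2 conducts; I_R ≈ 20 mA

Assume both conduct. Then node N would need to be at both 9.1−0.7 = 8.4 V and 12−0.7 = 11.3 V, which is impossible.
Assume only D2 conducts: V_N = 12 − 0.7 = 11.3 V, so I_R = 11.3/0.56 = 20.2 mA.
Check D1: its anode-to-cathode voltage is 9.1 − 11.3 = -2.2 V < 0.7 V, so it is off. The assumption is consistent.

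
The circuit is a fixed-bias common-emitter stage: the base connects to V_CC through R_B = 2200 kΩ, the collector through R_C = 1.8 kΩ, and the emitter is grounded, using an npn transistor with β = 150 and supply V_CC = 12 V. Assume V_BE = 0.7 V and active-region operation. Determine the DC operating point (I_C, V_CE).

Base loop: V_CC = I_B·R_B + V_BE, so I_B = (12 − 0.7)/2200 kΩ = 0.00514 mA.
In the active region I_C = β·I_B = 150 × 0.00514 = 0.77 mA.
Collector loop: V_CE = V_CC − I_C·R_C = 12 − 0.77×1.8 = 10.6 V.
Since V_CE = 10.6 V > V_CE(sat) ≈ 0.2 V, the transistor is in the active region as assumed.

I_C ≈ 0.77 mA, V_CE ≈ 11 V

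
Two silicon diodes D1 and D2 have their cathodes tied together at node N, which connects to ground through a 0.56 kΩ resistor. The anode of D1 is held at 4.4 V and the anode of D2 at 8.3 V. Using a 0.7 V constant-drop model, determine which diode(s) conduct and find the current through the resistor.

Assume both conduct. Then node N would need to be at both 4.4−0.7 = 3.7 V and 8.3−0.7 = 7.6 V, which is impossible.
Assume only D2 conducts: V_N = 8.3 − 0.7 = 7.6 V, so I_R = 7.6/0.56 = 13.6 mA.
Check D1: its anode-to-cathode voltage is 4.4 − 7.6 = -3.2 V < 0.7 V, so it is off. The assumption is consistent.

Only D2 conducts; I_R ≈ 14 mA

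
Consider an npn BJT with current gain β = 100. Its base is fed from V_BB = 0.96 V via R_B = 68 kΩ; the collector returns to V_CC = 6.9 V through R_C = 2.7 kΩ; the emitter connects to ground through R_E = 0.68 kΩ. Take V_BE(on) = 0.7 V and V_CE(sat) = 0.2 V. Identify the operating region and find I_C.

Assume active. Base-emitter loop: I_B = (V_BB − V_BE)/(R_B + (β+1)R_E) = (0.96 − 0.7)/(68 + 101×0.68) = 0.0019 mA.
I_C = β·I_B = 100×0.0019 = 0.19 mA.
V_CE = V_CC − I_C·R_C − I_E·R_E = 6.9 − 0.19×2.7 − 0.192×0.68 = 6.26 V > V_CE(sat), so the active-region assumption holds.

active; I_C ≈ 0.19 mA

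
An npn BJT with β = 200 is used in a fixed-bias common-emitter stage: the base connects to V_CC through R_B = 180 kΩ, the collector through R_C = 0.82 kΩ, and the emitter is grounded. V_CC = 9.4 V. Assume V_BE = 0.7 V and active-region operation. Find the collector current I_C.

I_C ≈ 9.7 mA

Base loop: V_CC = I_B·R_B + V_BE, so I_B = (9.4 − 0.7)/180 kΩ = 0.0483 mA.
In the active region I_C = β·I_B = 200 × 0.0483 = 9.67 mA.
Collector loop: V_CE = V_CC − I_C·R_C = 9.4 − 9.67×0.82 = 1.47 V.
Since V_CE = 1.47 V > V_CE(sat) ≈ 0.2 V, the transistor is in the active region as assumed.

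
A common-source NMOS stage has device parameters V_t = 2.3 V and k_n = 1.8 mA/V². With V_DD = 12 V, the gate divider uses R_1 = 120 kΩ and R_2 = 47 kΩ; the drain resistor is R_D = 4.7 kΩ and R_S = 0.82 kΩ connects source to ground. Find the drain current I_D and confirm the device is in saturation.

V_G = V_DD·R_2/(R_1+R_2) = 12×47/167 = 3.38 V.
Assume saturation: I_D = (k_n/2)(V_GS − V_t)² with V_GS = V_G − I_D·R_S = 3.38 − 0.82·I_D.
Substituting gives 0.605·I_D² − 2.59·I_D + 1.04 = 0, with roots I_D = 0.451 or 3.83 mA.
The root I_D = 3.83 mA gives V_GS = 0.237 V ≤ V_t, so take I_D = 0.451 mA.
Then V_GS = 3.01 V and V_DS = V_DD − I_D(R_D+R_S) = 12 − 0.451×5.52 = 9.51 V.
Saturation requires V_DS ≥ V_GS − V_t = 0.708 V; 9.51 ≥ 0.708 ✓.

I_D ≈ 0.45 mA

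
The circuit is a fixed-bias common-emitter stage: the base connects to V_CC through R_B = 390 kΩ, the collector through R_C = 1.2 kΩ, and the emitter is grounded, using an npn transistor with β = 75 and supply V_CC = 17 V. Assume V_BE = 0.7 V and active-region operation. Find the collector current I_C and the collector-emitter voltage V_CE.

Base loop: V_CC = I_B·R_B + V_BE, so I_B = (17 − 0.7)/390 kΩ = 0.0418 mA.
In the active region I_C = β·I_B = 75 × 0.0418 = 3.13 mA.
Collector loop: V_CE = V_CC − I_C·R_C = 17 − 3.13×1.2 = 13.2 V.
Since V_CE = 13.2 V > V_CE(sat) ≈ 0.2 V, the transistor is in the active region as assumed.

I_C ≈ 3.1 mA, V_CE ≈ 13 V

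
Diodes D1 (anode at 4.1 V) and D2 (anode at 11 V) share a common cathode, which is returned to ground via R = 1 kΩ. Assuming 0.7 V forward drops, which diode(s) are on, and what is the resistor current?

Assume both conduct. Then node N would need to be at both 4.1−0.7 = 3.4 V and 11−0.7 = 10.3 V, which is impossible.
Assume only D2 conducts: V_N = 11 − 0.7 = 10.3 V, so I_R = 10.3/1 = 10.3 mA.
Check D1: its anode-to-cathode voltage is 4.1 − 10.3 = -6.2 V < 0.7 V, so it is off. The assumption is consistent.

Only D2 conducts; I_R ≈ 10 mA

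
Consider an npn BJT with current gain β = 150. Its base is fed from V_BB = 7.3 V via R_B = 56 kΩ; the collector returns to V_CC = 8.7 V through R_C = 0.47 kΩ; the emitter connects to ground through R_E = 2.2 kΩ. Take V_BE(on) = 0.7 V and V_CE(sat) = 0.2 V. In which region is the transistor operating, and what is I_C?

active; I_C ≈ 2.6 mA

Assume active. Base-emitter loop: I_B = (V_BB − V_BE)/(R_B + (β+1)R_E) = (7.3 − 0.7)/(56 + 151×2.2) = 0.017 mA.
I_C = β·I_B = 150×0.017 = 2.55 mA.
V_CE = V_CC − I_C·R_C − I_E·R_E = 8.7 − 2.55×0.47 − 2.57×2.2 = 1.85 V > V_CE(sat), so the active-region assumption holds.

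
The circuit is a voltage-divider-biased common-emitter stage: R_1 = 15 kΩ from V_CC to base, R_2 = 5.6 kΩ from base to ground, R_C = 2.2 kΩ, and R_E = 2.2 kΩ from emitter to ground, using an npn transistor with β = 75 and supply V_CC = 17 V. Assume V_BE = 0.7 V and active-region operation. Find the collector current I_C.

Thevenize the base divider: V_Th = V_CC·R_2/(R_1+R_2) = 17×5.6/20.6 = 4.62 V, R_Th = R_1‖R_2 = 4.08 kΩ.
Base-emitter loop: V_Th = I_B·R_Th + V_BE + (β+1)I_B·R_E, so I_B = (4.62 − 0.7) / (4.08 + 76×2.2) = 0.0229 mA.
I_C = β·I_B = 75×0.0229 = 1.72 mA, and I_E = (β+1)I_B = 1.74 mA.
V_CE = V_CC − I_C·R_C − I_E·R_E = 17 − 1.72×2.2 − 1.74×2.2 = 9.39 V.
V_CE = 9.39 V > 0.2 V confirms active-region operation.

I_C ≈ 1.7 mA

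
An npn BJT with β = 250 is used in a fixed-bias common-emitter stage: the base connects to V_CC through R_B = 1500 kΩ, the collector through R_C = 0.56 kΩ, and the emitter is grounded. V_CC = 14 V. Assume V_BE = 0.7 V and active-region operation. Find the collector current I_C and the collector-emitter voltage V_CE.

Base loop: V_CC = I_B·R_B + V_BE, so I_B = (14 − 0.7)/1500 kΩ = 0.00887 mA.
In the active region I_C = β·I_B = 250 × 0.00887 = 2.22 mA.
Collector loop: V_CE = V_CC − I_C·R_C = 14 − 2.22×0.56 = 12.8 V.
Since V_CE = 12.8 V > V_CE(sat) ≈ 0.2 V, the transistor is in the active region as assumed.

I_C ≈ 2.2 mA, V_CE ≈ 13 V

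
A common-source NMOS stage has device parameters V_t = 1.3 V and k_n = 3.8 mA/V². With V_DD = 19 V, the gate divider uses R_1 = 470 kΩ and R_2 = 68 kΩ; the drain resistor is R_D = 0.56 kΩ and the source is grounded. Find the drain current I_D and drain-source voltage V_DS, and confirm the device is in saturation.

I_D ≈ 2.3 mA, V_DS ≈ 18 V

V_G = V_DD·R_2/(R_1+R_2) = 19×68/538 = 2.4 V. With the source grounded, V_GS = V_G = 2.4 V.
Assume saturation: I_D = (k_n/2)(V_GS − V_t)² = (3.8/2)×(2.4 − 1.3)² = 1.9×1.1² = 2.31 mA.
V_DS = V_DD − I_D·R_D = 19 − 2.31×0.56 = 17.7 V.
Saturation requires V_DS ≥ V_GS − V_t = 1.1 V; 17.7 ≥ 1.1 ✓.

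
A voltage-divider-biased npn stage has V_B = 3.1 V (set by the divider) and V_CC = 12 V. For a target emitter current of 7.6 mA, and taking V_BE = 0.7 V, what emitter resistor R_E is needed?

V_E = V_B − V_BE = 3.1 − 0.7 = 2.4 V.
R_E = V_E / I_E = 2.4 / 7.6 = 0.316 kΩ.

R_E ≈ 0.32 kΩ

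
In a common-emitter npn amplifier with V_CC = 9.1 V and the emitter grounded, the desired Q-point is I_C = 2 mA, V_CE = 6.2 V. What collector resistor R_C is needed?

Collector loop: V_CC = I_C·R_C + V_CE.
R_C = (V_CC − V_CE)/I_C = (9.1 − 6.2)/2 = 1.45 kΩ.

R_C ≈ 1.4 kΩ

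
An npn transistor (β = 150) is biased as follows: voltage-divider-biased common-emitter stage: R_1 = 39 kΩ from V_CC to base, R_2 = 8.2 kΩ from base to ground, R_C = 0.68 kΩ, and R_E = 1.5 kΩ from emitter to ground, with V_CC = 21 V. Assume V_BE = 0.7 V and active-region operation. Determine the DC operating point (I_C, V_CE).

Thevenize the base divider: V_Th = V_CC·R_2/(R_1+R_2) = 21×8.2/47.2 = 3.65 V, R_Th = R_1‖R_2 = 6.78 kΩ.
Base-emitter loop: V_Th = I_B·R_Th + V_BE + (β+1)I_B·R_E, so I_B = (3.65 − 0.7) / (6.78 + 151×1.5) = 0.0126 mA.
I_C = β·I_B = 150×0.0126 = 1.9 mA, and I_E = (β+1)I_B = 1.91 mA.
V_CE = V_CC − I_C·R_C − I_E·R_E = 21 − 1.9×0.68 − 1.91×1.5 = 16.8 V.
V_CE = 16.8 V > 0.2 V confirms active-region operation.

I_C ≈ 1.9 mA, V_CE ≈ 17 V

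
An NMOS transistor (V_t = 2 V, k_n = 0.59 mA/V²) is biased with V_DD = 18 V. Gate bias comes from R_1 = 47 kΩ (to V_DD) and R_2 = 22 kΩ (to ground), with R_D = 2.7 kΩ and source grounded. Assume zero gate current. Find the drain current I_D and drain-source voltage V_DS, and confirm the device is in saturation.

V_G = V_DD·R_2/(R_1+R_2) = 18×22/69 = 5.74 V. With the source grounded, V_GS = V_G = 5.74 V.
Assume saturation: I_D = (k_n/2)(V_GS − V_t)² = (0.59/2)×(5.74 − 2)² = 0.295×3.74² = 4.12 mA.
V_DS = V_DD − I_D·R_D = 18 − 4.12×2.7 = 6.86 V.
Saturation requires V_DS ≥ V_GS − V_t = 3.74 V; 6.86 ≥ 3.74 ✓.

I_D ≈ 4.1 mA, V_DS ≈ 6.9 V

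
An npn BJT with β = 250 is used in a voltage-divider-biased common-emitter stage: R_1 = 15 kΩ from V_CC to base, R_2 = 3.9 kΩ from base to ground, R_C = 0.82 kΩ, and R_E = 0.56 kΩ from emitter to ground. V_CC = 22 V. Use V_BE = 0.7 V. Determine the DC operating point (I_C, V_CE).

Thevenize the base divider: V_Th = V_CC·R_2/(R_1+R_2) = 22×3.9/18.9 = 4.54 V, R_Th = R_1‖R_2 = 3.1 kΩ.
Base-emitter loop: V_Th = I_B·R_Th + V_BE + (β+1)I_B·R_E, so I_B = (4.54 − 0.7) / (3.1 + 251×0.56) = 0.0267 mA.
I_C = β·I_B = 250×0.0267 = 6.68 mA, and I_E = (β+1)I_B = 6.71 mA.
V_CE = V_CC − I_C·R_C − I_E·R_E = 22 − 6.68×0.82 − 6.71×0.56 = 12.8 V.
V_CE = 12.8 V > 0.2 V confirms active-region operation.

I_C ≈ 6.7 mA, V_CE ≈ 13 V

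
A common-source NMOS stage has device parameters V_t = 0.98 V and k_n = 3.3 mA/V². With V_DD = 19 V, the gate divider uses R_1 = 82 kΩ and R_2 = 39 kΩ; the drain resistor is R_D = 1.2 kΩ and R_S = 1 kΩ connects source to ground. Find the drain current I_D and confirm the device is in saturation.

I_D ≈ 3.7 mA

V_G = V_DD·R_2/(R_1+R_2) = 19×39/121 = 6.12 V.
Assume saturation: I_D = (k_n/2)(V_GS − V_t)² with V_GS = V_G − I_D·R_S = 6.12 − 1·I_D.
Substituting gives 1.65·I_D² − 18·I_D + 43.7 = 0, with roots I_D = 3.66 or 7.24 mA.
The root I_D = 7.24 mA gives V_GS = -1.11 V ≤ V_t, so take I_D = 3.66 mA.
Then V_GS = 2.47 V and V_DS = V_DD − I_D(R_D+R_S) = 19 − 3.66×2.2 = 11 V.
Saturation requires V_DS ≥ V_GS − V_t = 1.49 V; 11 ≥ 1.49 ✓.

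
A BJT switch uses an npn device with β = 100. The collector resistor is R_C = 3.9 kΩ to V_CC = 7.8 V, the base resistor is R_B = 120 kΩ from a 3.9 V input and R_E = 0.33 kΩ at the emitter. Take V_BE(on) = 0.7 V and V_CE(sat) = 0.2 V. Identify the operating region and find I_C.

Assume active: I_B = (3.9 − 0.7)/(120 + 101×0.33) = 0.0209 mA, I_C = β·I_B = 2.09 mA.
Then V_CE = 7.8 − 2.09×3.9 − 2.11×0.33 = -1.03 V < 0.2 V — the active assumption fails.
Re-solve with V_CE = 0.2 V. KCL at the emitter: V_E/R_E = (V_BB−0.7−V_E)/R_B + (V_CC−0.2−V_E)/R_C, giving V_E = 0.6 V.
I_C = (V_CC − 0.2 − V_E)/R_C = (7.6 − 0.6)/3.9 = 1.79 mA.
Check: I_B = (3.2 − 0.6)/120 = 0.0217 mA, and β·I_B = 2.17 mA > I_C, confirming saturation.

saturation; I_C ≈ 1.8 mA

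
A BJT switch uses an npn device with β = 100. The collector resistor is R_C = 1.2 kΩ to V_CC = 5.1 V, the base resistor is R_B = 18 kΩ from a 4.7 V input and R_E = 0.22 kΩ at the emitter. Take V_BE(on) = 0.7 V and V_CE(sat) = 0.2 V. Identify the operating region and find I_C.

saturation; I_C ≈ 3.4 mA

Assume active: I_B = (4.7 − 0.7)/(18 + 101×0.22) = 0.0995 mA, I_C = β·I_B = 9.95 mA.
Then V_CE = 5.1 − 9.95×1.2 − 10×0.22 = -9.04 V < 0.2 V — the active assumption fails.
Re-solve with V_CE = 0.2 V. KCL at the emitter: V_E/R_E = (V_BB−0.7−V_E)/R_B + (V_CC−0.2−V_E)/R_C, giving V_E = 0.792 V.
I_C = (V_CC − 0.2 − V_E)/R_C = (4.9 − 0.792)/1.2 = 3.42 mA.
Check: I_B = (4 − 0.792)/18 = 0.178 mA, and β·I_B = 17.8 mA > I_C, confirming saturation.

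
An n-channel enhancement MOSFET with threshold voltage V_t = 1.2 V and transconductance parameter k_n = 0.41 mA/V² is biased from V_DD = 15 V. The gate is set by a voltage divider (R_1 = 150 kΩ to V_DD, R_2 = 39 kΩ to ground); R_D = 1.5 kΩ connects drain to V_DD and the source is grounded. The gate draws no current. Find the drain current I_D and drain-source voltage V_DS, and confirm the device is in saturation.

I_D ≈ 0.74 mA, V_DS ≈ 14 V

V_G = V_DD·R_2/(R_1+R_2) = 15×39/189 = 3.1 V. With the source grounded, V_GS = V_G = 3.1 V.
Assume saturation: I_D = (k_n/2)(V_GS − V_t)² = (0.41/2)×(3.1 − 1.2)² = 0.205×1.9² = 0.736 mA.
V_DS = V_DD − I_D·R_D = 15 − 0.736×1.5 = 13.9 V.
Saturation requires V_DS ≥ V_GS − V_t = 1.9 V; 13.9 ≥ 1.9 ✓.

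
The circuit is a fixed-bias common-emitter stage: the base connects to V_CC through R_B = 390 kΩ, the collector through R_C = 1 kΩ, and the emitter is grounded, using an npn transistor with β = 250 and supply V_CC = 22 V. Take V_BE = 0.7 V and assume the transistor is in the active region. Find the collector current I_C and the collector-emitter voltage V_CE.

Base loop: V_CC = I_B·R_B + V_BE, so I_B = (22 − 0.7)/390 kΩ = 0.0546 mA.
In the active region I_C = β·I_B = 250 × 0.0546 = 13.7 mA.
Collector loop: V_CE = V_CC − I_C·R_C = 22 − 13.7×1 = 8.35 V.
Since V_CE = 8.35 V > V_CE(sat) ≈ 0.2 V, the transistor is in the active region as assumed.

I_C ≈ 14 mA, V_CE ≈ 8.3 V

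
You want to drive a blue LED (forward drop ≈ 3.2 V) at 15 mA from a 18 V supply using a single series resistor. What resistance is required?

R ≈ 0.99 kΩ

The resistor drops V_S − V_D = 18 − 3.2 = 14.8 V at 15 mA.
R = 14.8 V / 15 mA = 0.987 kΩ.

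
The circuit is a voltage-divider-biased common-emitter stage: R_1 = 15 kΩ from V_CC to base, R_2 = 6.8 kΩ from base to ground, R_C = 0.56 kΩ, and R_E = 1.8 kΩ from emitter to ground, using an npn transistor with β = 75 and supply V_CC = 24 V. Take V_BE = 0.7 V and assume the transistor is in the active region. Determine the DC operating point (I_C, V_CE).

Thevenize the base divider: V_Th = V_CC·R_2/(R_1+R_2) = 24×6.8/21.8 = 7.49 V, R_Th = R_1‖R_2 = 4.68 kΩ.
Base-emitter loop: V_Th = I_B·R_Th + V_BE + (β+1)I_B·R_E, so I_B = (7.49 − 0.7) / (4.68 + 76×1.8) = 0.048 mA.
I_C = β·I_B = 75×0.048 = 3.6 mA, and I_E = (β+1)I_B = 3.65 mA.
V_CE = V_CC − I_C·R_C − I_E·R_E = 24 − 3.6×0.56 − 3.65×1.8 = 15.4 V.
V_CE = 15.4 V > 0.2 V confirms active-region operation.

I_C ≈ 3.6 mA, V_CE ≈ 15 V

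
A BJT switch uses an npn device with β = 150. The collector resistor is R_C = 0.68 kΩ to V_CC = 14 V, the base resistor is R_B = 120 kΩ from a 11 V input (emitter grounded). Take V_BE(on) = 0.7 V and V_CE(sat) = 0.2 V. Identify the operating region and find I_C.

active; I_C ≈ 13 mA

Assume active. Base-emitter loop: I_B = (V_BB − V_BE)/R_B = (11 − 0.7)/120 = 0.0858 mA.
I_C = β·I_B = 150×0.0858 = 12.9 mA.
V_CE = V_CC − I_C·R_C = 14 − 12.9×0.68 = 5.24 V > V_CE(sat), so the active-region assumption holds.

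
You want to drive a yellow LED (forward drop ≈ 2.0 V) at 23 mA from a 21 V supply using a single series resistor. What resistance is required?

The resistor drops V_S − V_D = 21 − 2.0 = 19 V at 23 mA.
R = 19 V / 23 mA = 0.826 kΩ.

R ≈ 0.83 kΩ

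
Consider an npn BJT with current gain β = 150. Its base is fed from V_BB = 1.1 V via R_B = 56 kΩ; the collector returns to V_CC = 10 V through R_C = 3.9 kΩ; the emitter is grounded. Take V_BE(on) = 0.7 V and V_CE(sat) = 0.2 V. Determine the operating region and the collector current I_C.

Assume active. Base-emitter loop: I_B = (V_BB − V_BE)/R_B = (1.1 − 0.7)/56 = 0.00714 mA.
I_C = β·I_B = 150×0.00714 = 1.07 mA.
V_CE = V_CC − I_C·R_C = 10 − 1.07×3.9 = 5.82 V > V_CE(sat), so the active-region assumption holds.

active; I_C ≈ 1.1 mA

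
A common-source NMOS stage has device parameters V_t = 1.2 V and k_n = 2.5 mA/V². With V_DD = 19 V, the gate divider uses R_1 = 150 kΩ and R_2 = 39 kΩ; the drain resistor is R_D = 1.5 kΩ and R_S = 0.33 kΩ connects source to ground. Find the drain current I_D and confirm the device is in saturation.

V_G = V_DD·R_2/(R_1+R_2) = 19×39/189 = 3.92 V.
Assume saturation: I_D = (k_n/2)(V_GS − V_t)² with V_GS = V_G − I_D·R_S = 3.92 − 0.33·I_D.
Substituting gives 0.136·I_D² − 3.24·I_D + 9.25 = 0, with roots I_D = 3.31 or 20.5 mA.
The root I_D = 20.5 mA gives V_GS = -2.85 V ≤ V_t, so take I_D = 3.31 mA.
Then V_GS = 2.83 V and V_DS = V_DD − I_D(R_D+R_S) = 19 − 3.31×1.83 = 12.9 V.
Saturation requires V_DS ≥ V_GS − V_t = 1.63 V; 12.9 ≥ 1.63 ✓.

I_D ≈ 3.3 mA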